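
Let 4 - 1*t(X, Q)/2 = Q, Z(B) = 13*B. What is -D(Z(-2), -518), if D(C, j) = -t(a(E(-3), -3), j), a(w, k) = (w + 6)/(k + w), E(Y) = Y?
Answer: 1044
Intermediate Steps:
a(w, k) = (6 + w)/(k + w)
t(X, Q) = 8 - 2*Q
D(C, j) = -8 + 2*j (D(C, j) = -(8 - 2*j) = -8 + 2*j)
-D(Z(-2), -518) = -(-8 + 2*(-518)) = -(-8 - 1036) = -1*(-1044) = 1044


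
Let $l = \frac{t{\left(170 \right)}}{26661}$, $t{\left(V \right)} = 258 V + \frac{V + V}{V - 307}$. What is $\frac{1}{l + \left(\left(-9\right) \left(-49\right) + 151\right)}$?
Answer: $\frac{3652557}{2168322224} \approx 0.0016845$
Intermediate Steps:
$t{\left(V \right)} = 258 V + \frac{2 V}{-307 + V}$
$l = \frac{6008480}{3652557}$ ($l = \frac{2 \cdot 170 \frac{1}{-307 + 170} \left(-39602 + 129 \cdot 170\right)}{26661} = 2 \cdot 170 \frac{1}{-137} \left(-39602 + 21930\right) \frac{1}{26661} = 2 \cdot 170 \left(- \frac{1}{137}\right) \left(-17672\right) \frac{1}{26661} = \frac{6008480}{137} \cdot \frac{1}{26661} = \frac{6008480}{3652557} \approx 1.645$)
$\frac{1}{l + \left(\left(-9\right) \left(-49\right) + 151\right)} = \frac{1}{\frac{6008480}{3652557} + \left(\left(-9\right) \left(-49\right) + 151\right)} = \frac{1}{\frac{6008480}{3652557} + \left(441 + 151\right)} = \frac{1}{\frac{6008480}{3652557} + 592} = \frac{1}{\frac{2168322224}{3652557}} = \frac{3652557}{2168322224}$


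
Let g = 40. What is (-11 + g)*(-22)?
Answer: -638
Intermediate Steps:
(-11 + g)*(-22) = (-11 + 40)*(-22) = 29*(-22) = -638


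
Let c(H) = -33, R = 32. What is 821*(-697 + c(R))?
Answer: -599330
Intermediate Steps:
821*(-697 + c(R)) = 821*(-697 - 33) = 821*(-730) = -599330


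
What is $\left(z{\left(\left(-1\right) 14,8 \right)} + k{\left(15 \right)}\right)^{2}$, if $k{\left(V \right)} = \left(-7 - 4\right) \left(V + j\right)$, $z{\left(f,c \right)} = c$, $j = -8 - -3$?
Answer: $10404$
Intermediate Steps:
$j = -5$ ($j = -8 + 3 = -5$)
$k{\left(V \right)} = 55 - 11 V$ ($k{\left(V \right)} = \left(-7 - 4\right) \left(V - 5\right) = - 11 \left(-5 + V\right) = 55 - 11 V$)
$\left(z{\left(\left(-1\right) 14,8 \right)} + k{\left(15 \right)}\right)^{2} = \left(8 + \left(55 - 165\right)\right)^{2} = \left(8 - 110\right)^{2} = \left(-102\right)^{2} = 10404$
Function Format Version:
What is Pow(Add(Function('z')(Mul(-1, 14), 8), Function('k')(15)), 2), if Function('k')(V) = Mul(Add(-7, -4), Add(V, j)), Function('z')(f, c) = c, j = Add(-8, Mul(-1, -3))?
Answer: 10404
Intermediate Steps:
j = -5 (j = Add(-8, 3) = -5)
Function('k')(V) = Add(55, Mul(-11, V)) (Function('k')(V) = Mul(Add(-7, -4), Add(V, -5)) = Mul(-11, Add(-5, V)) = Add(55, Mul(-11, V)))
Pow(Add(Function('z')(Mul(-1, 14), 8), Function('k')(15)), 2) = Pow(Add(8, Add(55, Mul(-11, 15))), 2) = Pow(Add(8, Add(55, -165)), 2) = Pow(Add(8, -110), 2) = Pow(-102, 2) = 10404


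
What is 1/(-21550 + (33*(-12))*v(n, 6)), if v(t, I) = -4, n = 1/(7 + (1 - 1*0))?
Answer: -1/19966 ≈ -5.0085e-5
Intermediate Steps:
n = ⅛ (n = 1/(7 + (1 + 0)) = 1/(7 + 1) = 1/8 = ⅛ ≈ 0.12500)
1/(-21550 + (33*(-12))*v(n, 6)) = 1/(-21550 + (33*(-12))*(-4)) = 1/(-21550 - 396*(-4)) = 1/(-21550 + 1584) = 1/(-19966) = -1/19966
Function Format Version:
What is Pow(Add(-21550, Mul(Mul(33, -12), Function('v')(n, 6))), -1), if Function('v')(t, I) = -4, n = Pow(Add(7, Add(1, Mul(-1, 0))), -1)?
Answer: Rational(-1, 19966) ≈ -5.0085e-5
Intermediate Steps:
n = Rational(1, 8) (n = Pow(Add(7, Add(1, 0)), -1) = Pow(Add(7, 1), -1) = Pow(8, -1) = Rational(1, 8) ≈ 0.12500)
Pow(Add(-21550, Mul(Mul(33, -12), Function('v')(n, 6))), -1) = Pow(Add(-21550, Mul(Mul(33, -12), -4)), -1) = Pow(Add(-21550, Mul(-396, -4)), -1) = Pow(Add(-21550, 1584), -1) = Pow(-19966, -1) = Rational(-1, 19966)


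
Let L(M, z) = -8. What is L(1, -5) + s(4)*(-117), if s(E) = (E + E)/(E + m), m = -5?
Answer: 928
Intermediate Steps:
s(E) = 2*E/(-5 + E) (s(E) = (E + E)/(E - 5) = (2*E)/(-5 + E) = 2*E/(-5 + E))
L(1, -5) + s(4)*(-117) = -8 + (2*4/(-5 + 4))*(-117) = -8 + (2*4/(-1))*(-117) = -8 + (2*4*(-1))*(-117) = -8 - 8*(-117) = -8 + 936 = 928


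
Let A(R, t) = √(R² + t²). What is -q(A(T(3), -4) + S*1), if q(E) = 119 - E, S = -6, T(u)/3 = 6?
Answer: -125 + 2*√85 ≈ -106.56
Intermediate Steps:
T(u) = 18 (T(u) = 3*6 = 18)
-q(A(T(3), -4) + S*1) = -(119 - (√(18² + (-4)²) - 6*1)) = -(119 - (√(324 + 16) - 6)) = -(119 - (√340 - 6)) = -(119 - (2*√85 - 6)) = -(119 - (-6 + 2*√85)) = -(119 + (6 - 2*√85)) = -(125 - 2*√85) = -125 + 2*√85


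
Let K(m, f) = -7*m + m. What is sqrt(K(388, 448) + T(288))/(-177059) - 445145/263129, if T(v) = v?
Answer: -445145/263129 - 2*I*sqrt(510)/177059 ≈ -1.6917 - 0.00025509*I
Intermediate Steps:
K(m, f) = -6*m
sqrt(K(388, 448) + T(288))/(-177059) - 445145/263129 = sqrt(-6*388 + 288)/(-177059) - 445145/263129 = sqrt(-2328 + 288)*(-1/177059) - 445145*1/263129 = sqrt(-2040)*(-1/177059) - 445145/263129 = (2*I*sqrt(510))*(-1/177059) - 445145/263129 = -2*I*sqrt(510)/177059 - 445145/263129 = -445145/263129 - 2*I*sqrt(510)/177059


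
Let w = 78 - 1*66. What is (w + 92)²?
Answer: 10816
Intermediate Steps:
w = 12 (w = 78 - 66 = 12)
(w + 92)² = (12 + 92)² = 104² = 10816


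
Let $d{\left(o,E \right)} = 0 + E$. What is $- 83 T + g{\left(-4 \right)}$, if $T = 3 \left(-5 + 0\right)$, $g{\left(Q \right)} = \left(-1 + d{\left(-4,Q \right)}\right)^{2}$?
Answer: $1270$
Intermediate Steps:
$d{\left(o,E \right)} = E$
$g{\left(Q \right)} = \left(-1 + Q\right)^{2}$
$T = -15$ ($T = 3 \left(-5\right) = -15$)
$- 83 T + g{\left(-4 \right)} = \left(-83\right) \left(-15\right) + \left(-1 - 4\right)^{2} = 1245 + \left(-5\right)^{2} = 1245 + 25 = 1270$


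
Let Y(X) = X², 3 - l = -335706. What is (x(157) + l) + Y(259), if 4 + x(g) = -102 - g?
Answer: 402527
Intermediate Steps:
x(g) = -106 - g (x(g) = -4 + (-102 - g) = -106 - g)
l = 335709 (l = 3 - 1*(-335706) = 3 + 335706 = 335709)
(x(157) + l) + Y(259) = ((-106 - 1*157) + 335709) + 259² = ((-106 - 157) + 335709) + 67081 = (-263 + 335709) + 67081 = 335446 + 67081 = 402527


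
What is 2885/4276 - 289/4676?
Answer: 765906/1249661 ≈ 0.61289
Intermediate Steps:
2885/4276 - 289/4676 = 765906/1249661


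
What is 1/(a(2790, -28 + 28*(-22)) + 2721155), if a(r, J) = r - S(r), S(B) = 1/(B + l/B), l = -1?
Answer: 7784099/21203457547765 ≈ 3.6711e-7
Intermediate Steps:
S(B) = 1/(B - 1/B)
a(r, J) = r - r/(-1 + r²)
1/(a(2790, -28 + 28*(-22)) + 2721155) = 1/(2790*(-2 + 2790²)/(-1 + 2790²) + 2721155) = 1/(2790*(-2 + 7784100)/(-1 + 7784100) + 2721155) = 1/(2790*7784098/7784099 + 2721155) = 1/(2790*(1/7784099)*7784098 + 2721155) = 1/(21717633420/7784099 + 2721155) = 1/(21203457547765/7784099) = 7784099/21203457547765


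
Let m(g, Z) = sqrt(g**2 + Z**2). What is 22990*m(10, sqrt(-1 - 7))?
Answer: 45980*sqrt(23) ≈ 2.2051e+5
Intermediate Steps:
m(g, Z) = sqrt(Z**2 + g**2)
22990*m(10, sqrt(-1 - 7)) = 22990*sqrt((sqrt(-1 - 7))**2 + 10**2) = 22990*sqrt((sqrt(-8))**2 + 100) = 22990*sqrt((2*I*sqrt(2))**2 + 100) = 22990*sqrt(-8 + 100) = 22990*sqrt(92) = 22990*(2*sqrt(23)) = 45980*sqrt(23)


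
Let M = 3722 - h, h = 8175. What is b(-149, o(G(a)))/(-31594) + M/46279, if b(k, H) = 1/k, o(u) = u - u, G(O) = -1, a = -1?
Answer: -20962477939/217858670174 ≈ -0.096220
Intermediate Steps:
o(u) = 0
M = -4453 (M = 3722 - 1*8175 = 3722 - 8175 = -4453)
b(-149, o(G(a)))/(-31594) + M/46279 = 1/(-149*(-31594)) - 4453/46279 = -1/149*(-1/31594) - 4453*1/46279 = 1/4707506 - 4453/46279 = -20962477939/217858670174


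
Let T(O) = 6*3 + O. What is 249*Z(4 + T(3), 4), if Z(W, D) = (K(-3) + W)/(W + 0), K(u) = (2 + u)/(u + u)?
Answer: 12533/50 ≈ 250.66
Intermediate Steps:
T(O) = 18 + O
K(u) = (2 + u)/(2*u) (K(u) = (2 + u)/((2*u)) = (2 + u)*(1/(2*u)) = (2 + u)/(2*u))
Z(W, D) = (⅙ + W)/W (Z(W, D) = ((½)*(2 - 3)/(-3) + W)/(W + 0) = ((½)*(-⅓)*(-1) + W)/W = (⅙ + W)/W)
249*Z(4 + T(3), 4) = 249*((⅙ + (4 + (18 + 3)))/(4 + (18 + 3))) = 249*((⅙ + (4 + 21))/(4 + 21)) = 249*((⅙ + 25)/25) = 249*((1/25)*(151/6)) = 249*(151/150) = 12533/50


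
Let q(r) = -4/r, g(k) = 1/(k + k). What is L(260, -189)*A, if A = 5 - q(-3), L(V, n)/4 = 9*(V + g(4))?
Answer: 68673/2 ≈ 34337.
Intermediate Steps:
g(k) = 1/(2*k)
L(V, n) = 9/2 + 36*V (L(V, n) = 4*(9*(V + (½)/4)) = 4*(9*(V + (½)*(¼))) = 4*(9*(V + ⅛)) = 4*(9*(⅛ + V)) = 4*(9/8 + 9*V) = 9/2 + 36*V)
A = 11/3 (A = 5 - (-4)/(-3) = 5 - (-4)*(-1)/3 = 5 - 1*4/3 = 5 - 4/3 = 11/3 ≈ 3.6667)
L(260, -189)*A = (9/2 + 36*260)*(11/3) = (9/2 + 9360)*(11/3) = (18729/2)*(11/3) = 68673/2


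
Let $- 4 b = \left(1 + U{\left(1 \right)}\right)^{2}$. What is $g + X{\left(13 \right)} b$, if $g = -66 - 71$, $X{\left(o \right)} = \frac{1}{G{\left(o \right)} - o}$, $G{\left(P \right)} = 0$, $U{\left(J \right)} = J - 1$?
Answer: $- \frac{7123}{52} \approx -136.98$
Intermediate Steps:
$U{\left(J \right)} = -1 + J$
$X{\left(o \right)} = - \frac{1}{o}$ ($X{\left(o \right)} = \frac{1}{0 - o} = \frac{1}{\left(-1\right) o} = - \frac{1}{o}$)
$g = -137$ ($g = -66 - 71 = -137$)
$b = - \frac{1}{4}$ ($b = - \frac{\left(1 + \left(-1 + 1\right)\right)^{2}}{4} = - \frac{\left(1 + 0\right)^{2}}{4} = - \frac{1^{2}}{4} = \left(- \frac{1}{4}\right) 1 = - \frac{1}{4} \approx -0.25$)
$g + X{\left(13 \right)} b = -137 + - \frac{1}{13} \left(- \frac{1}{4}\right) = -137 + \left(-1\right) \frac{1}{13} \left(- \frac{1}{4}\right) = -137 - - \frac{1}{52} = -137 + \frac{1}{52} = - \frac{7123}{52}$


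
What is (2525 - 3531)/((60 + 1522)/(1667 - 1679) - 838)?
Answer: 6036/5819 ≈ 1.0373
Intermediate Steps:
(2525 - 3531)/((60 + 1522)/(1667 - 1679) - 838) = -1006/(1582/(-12) - 838) = -1006/(1582*(-1/12) - 838) = -1006/(-791/6 - 838) = -1006/(-5819/6) = -1006*(-6/5819) = 6036/5819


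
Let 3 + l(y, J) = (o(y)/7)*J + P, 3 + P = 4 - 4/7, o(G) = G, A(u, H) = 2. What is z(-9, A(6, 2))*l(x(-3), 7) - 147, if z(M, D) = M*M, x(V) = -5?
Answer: -5322/7 ≈ -760.29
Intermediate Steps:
z(M, D) = M²
P = 3/7 (P = -3 + (4 - 4/7) = -3 + 24/7 = 3/7 ≈ 0.42857)
l(y, J) = -18/7 + J*y/7 (l(y, J) = -3 + ((y/7)*J + 3/7) = -3 + (J*y/7 + 3/7) = -3 + (3/7 + J*y/7) = -18/7 + J*y/7)
z(-9, A(6, 2))*l(x(-3), 7) - 147 = (-9)²*(-18/7 + (⅐)*7*(-5)) - 147 = 81*(-18/7 - 5) - 147 = 81*(-53/7) - 147 = -4293/7 - 147 = -5322/7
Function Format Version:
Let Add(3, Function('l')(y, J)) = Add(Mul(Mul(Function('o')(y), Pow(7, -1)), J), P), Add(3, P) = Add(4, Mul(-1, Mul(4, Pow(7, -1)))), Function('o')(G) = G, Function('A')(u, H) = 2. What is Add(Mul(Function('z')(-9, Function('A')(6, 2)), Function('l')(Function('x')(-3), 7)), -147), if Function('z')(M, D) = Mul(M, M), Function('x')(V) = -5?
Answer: Rational(-5322, 7) ≈ -760.29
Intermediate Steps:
Function('z')(M, D) = Pow(M, 2)
P = Rational(3, 7) (P = Add(-3, Add(4, Mul(-1, Mul(4, Pow(7, -1))))) = Add(-3, Add(4, Mul(-1, Mul(4, Rational(1, 7))))) = Add(-3, Add(4, Mul(-1, Rational(4, 7)))) = Add(-3, Add(4, Rational(-4, 7))) = Add(-3, Rational(24, 7)) = Rational(3, 7) ≈ 0.42857)
Function('l')(y, J) = Add(Rational(-18, 7), Mul(Rational(1, 7), J, y)) (Function('l')(y, J) = Add(-3, Add(Mul(Mul(y, Pow(7, -1)), J), Rational(3, 7))) = Add(-3, Add(Mul(Mul(y, Rational(1, 7)), J), Rational(3, 7))) = Add(-3, Add(Mul(Mul(Rational(1, 7), y), J), Rational(3, 7))) = Add(-3, Add(Mul(Rational(1, 7), J, y), Rational(3, 7))) = Add(-3, Add(Rational(3, 7), Mul(Rational(1, 7), J, y))) = Add(Rational(-18, 7), Mul(Rational(1, 7), J, y)))
Add(Mul(Function('z')(-9, Function('A')(6, 2)), Function('l')(Function('x')(-3), 7)), -147) = Add(Mul(Pow(-9, 2), Add(Rational(-18, 7), Mul(Rational(1, 7), 7, -5))), -147) = Add(Mul(81, Add(Rational(-18, 7), -5)), -147) = Add(Mul(81, Rational(-53, 7)), -147) = Add(Rational(-4293, 7), -147) = Rational(-5322, 7)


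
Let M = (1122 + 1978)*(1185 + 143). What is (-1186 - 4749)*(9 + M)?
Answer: -24433261415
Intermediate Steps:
M = 4116800 (M = 3100*1328 = 4116800)
(-1186 - 4749)*(9 + M) = (-1186 - 4749)*(9 + 4116800) = -5935*4116809 = -24433261415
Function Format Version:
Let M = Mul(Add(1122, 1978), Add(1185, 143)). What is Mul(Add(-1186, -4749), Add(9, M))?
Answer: -24433261415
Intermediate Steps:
M = 4116800 (M = Mul(3100, 1328) = 4116800)
Mul(Add(-1186, -4749), Add(9, M)) = Mul(Add(-1186, -4749), Add(9, 4116800)) = Mul(-5935, 4116809) = -24433261415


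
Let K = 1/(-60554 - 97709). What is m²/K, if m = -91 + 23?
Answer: -731808112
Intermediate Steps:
m = -68
K = -1/158263 (K = 1/(-158263) = -1/158263 ≈ -6.3186e-6)
m²/K = (-68)²/(-1/158263) = 4624*(-158263) = -731808112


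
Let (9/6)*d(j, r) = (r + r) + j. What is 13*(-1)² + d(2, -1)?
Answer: 13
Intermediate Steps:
d(j, r) = 2*j/3 + 4*r/3 (d(j, r) = 2*((r + r) + j)/3 = 2*(2*r + j)/3 = 2*(j + 2*r)/3 = 2*j/3 + 4*r/3)
13*(-1)² + d(2, -1) = 13*(-1)² + ((⅔)*2 + (4/3)*(-1)) = 13*1 + (4/3 - 4/3) = 13 + 0 = 13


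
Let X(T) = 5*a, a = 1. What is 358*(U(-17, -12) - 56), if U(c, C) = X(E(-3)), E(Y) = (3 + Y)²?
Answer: -18258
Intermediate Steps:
X(T) = 5 (X(T) = 5*1 = 5)
U(c, C) = 5
358*(U(-17, -12) - 56) = 358*(5 - 56) = 358*(-51) = -18258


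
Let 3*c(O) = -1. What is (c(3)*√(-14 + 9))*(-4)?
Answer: 4*I*√5/3 ≈ 2.9814*I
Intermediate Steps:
c(O) = -⅓ (c(O) = (⅓)*(-1) = -⅓)
(c(3)*√(-14 + 9))*(-4) = -√(-14 + 9)/3*(-4) = -I*√5/3*(-4) = 4*I*√5/3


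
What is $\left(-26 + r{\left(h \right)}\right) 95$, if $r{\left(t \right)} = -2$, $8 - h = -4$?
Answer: $-2660$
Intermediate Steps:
$h = 12$ ($h = 8 - -4 = 8 + 4 = 12$)
$\left(-26 + r{\left(h \right)}\right) 95 = \left(-26 - 2\right) 95 = \left(-28\right) 95 = -2660$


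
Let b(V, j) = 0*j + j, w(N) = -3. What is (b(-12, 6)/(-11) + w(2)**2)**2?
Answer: 8649/121 ≈ 71.479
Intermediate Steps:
b(V, j) = j (b(V, j) = 0 + j = j)
(b(-12, 6)/(-11) + w(2)**2)**2 = (6/(-11) + (-3)**2)**2 = (6*(-1/11) + 9)**2 = (-6/11 + 9)**2 = (93/11)**2 = 8649/121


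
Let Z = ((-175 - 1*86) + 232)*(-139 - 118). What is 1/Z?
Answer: 1/7453 ≈ 0.00013417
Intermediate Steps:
Z = 7453 (Z = ((-175 - 86) + 232)*(-257) = (-261 + 232)*(-257) = -29*(-257) = 7453)
1/Z = 1/7453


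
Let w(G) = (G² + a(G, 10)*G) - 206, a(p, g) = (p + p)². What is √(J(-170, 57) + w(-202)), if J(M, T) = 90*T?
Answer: 208*I*√761 ≈ 5737.9*I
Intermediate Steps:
a(p, g) = 4*p² (a(p, g) = (2*p)² = 4*p²)
w(G) = -206 + G² + 4*G³ (w(G) = (G² + (4*G²)*G) - 206 = (G² + 4*G³) - 206 = -206 + G² + 4*G³)
√(J(-170, 57) + w(-202)) = √(90*57 + (-206 + (-202)² + 4*(-202)³)) = √(5130 + (-206 + 40804 + 4*(-8242408))) = √(5130 + (-206 + 40804 - 32969632)) = √(5130 - 32929034) = √(-32923904) = 208*I*√761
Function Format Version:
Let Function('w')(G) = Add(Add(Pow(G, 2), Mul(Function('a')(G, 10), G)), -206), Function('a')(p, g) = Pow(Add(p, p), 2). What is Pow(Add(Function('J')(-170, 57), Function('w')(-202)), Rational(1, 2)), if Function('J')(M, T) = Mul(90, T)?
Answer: Mul(208, I, Pow(761, Rational(1, 2))) ≈ Mul(5737.9, I)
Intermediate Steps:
Function('a')(p, g) = Mul(4, Pow(p, 2)) (Function('a')(p, g) = Pow(Mul(2, p), 2) = Mul(4, Pow(p, 2)))
Function('w')(G) = Add(-206, Pow(G, 2), Mul(4, Pow(G, 3))) (Function('w')(G) = Add(Add(Pow(G, 2), Mul(Mul(4, Pow(G, 2)), G)), -206) = Add(Add(Pow(G, 2), Mul(4, Pow(G, 3))), -206) = Add(-206, Pow(G, 2), Mul(4, Pow(G, 3))))
Pow(Add(Function('J')(-170, 57), Function('w')(-202)), Rational(1, 2)) = Pow(Add(Mul(90, 57), Add(-206, Pow(-202, 2), Mul(4, Pow(-202, 3)))), Rational(1, 2)) = Pow(Add(5130, Add(-206, 40804, Mul(4, -8242408))), Rational(1, 2)) = Pow(Add(5130, Add(-206, 40804, -32969632)), Rational(1, 2)) = Pow(Add(5130, -32929034), Rational(1, 2)) = Pow(-32923904, Rational(1, 2)) = Mul(208, I, Pow(761, Rational(1, 2)))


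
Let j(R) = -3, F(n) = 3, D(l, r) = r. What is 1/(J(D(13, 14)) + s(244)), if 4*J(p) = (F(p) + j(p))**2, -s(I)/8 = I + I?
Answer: -1/3904 ≈ -0.00025615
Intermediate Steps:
s(I) = -16*I (s(I) = -8*(I + I) = -16*I)
J(p) = 0 (J(p) = (3 - 3)**2/4 = (1/4)*0**2 = (1/4)*0 = 0)
1/(J(D(13, 14)) + s(244)) = 1/(0 - 16*244) = 1/(0 - 3904) = 1/(-3904) = -1/3904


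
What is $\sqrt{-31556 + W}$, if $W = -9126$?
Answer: $i \sqrt{40682} \approx 201.7 i$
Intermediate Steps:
$\sqrt{-31556 + W} = \sqrt{-31556 - 9126} = \sqrt{-40682} = i \sqrt{40682}$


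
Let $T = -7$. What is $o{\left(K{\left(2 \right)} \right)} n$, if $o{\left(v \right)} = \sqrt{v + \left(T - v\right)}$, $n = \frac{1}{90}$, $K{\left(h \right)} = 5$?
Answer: $\frac{i \sqrt{7}}{90} \approx 0.029397 i$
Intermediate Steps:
$n = \frac{1}{90} \approx 0.011111$
$o{\left(v \right)} = i \sqrt{7}$ ($o{\left(v \right)} = \sqrt{v - \left(7 + v\right)} = \sqrt{-7} = i \sqrt{7}$)
$o{\left(K{\left(2 \right)} \right)} n = i \sqrt{7} \cdot \frac{1}{90} = \frac{i \sqrt{7}}{90}$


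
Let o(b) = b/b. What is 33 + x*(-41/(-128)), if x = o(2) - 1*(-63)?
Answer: 107/2 ≈ 53.500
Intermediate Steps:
o(b) = 1
x = 64 (x = 1 - 1*(-63) = 1 + 63 = 64)
33 + x*(-41/(-128)) = 33 + 64*(-41/(-128)) = 33 + 64*(-41*(-1/128)) = 33 + 64*(41/128) = 33 + 41/2 = 107/2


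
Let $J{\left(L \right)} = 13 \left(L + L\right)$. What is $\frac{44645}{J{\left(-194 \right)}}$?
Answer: $- \frac{44645}{5044} \approx -8.8511$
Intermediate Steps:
$J{\left(L \right)} = 26 L$ ($J{\left(L \right)} = 13 \cdot 2 L = 26 L$)
$\frac{44645}{J{\left(-194 \right)}} = \frac{44645}{26 \left(-194\right)} = \frac{44645}{-5044} = 44645 \left(- \frac{1}{5044}\right) = - \frac{44645}{5044}$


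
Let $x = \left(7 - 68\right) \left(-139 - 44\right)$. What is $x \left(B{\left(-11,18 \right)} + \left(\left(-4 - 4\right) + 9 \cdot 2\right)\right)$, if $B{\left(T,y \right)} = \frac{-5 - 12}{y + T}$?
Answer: $\frac{591639}{7} \approx 84520.0$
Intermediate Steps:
$B{\left(T,y \right)} = - \frac{17}{T + y}$
$x = 11163$ ($x = \left(-61\right) \left(-183\right) = 11163$)
$x \left(B{\left(-11,18 \right)} + \left(\left(-4 - 4\right) + 9 \cdot 2\right)\right) = 11163 \left(- \frac{17}{-11 + 18} + \left(\left(-4 - 4\right) + 9 \cdot 2\right)\right) = 11163 \left(- \frac{17}{7} + \left(-8 + 18\right)\right) = 11163 \left(\left(-17\right) \frac{1}{7} + 10\right) = 11163 \left(- \frac{17}{7} + 10\right) = 11163 \cdot \frac{53}{7} = \frac{591639}{7}$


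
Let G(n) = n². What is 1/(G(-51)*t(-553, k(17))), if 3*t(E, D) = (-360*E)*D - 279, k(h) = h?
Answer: 1/2933998227 ≈ 3.4083e-10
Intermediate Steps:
t(E, D) = -93 - 120*D*E (t(E, D) = ((-360*E)*D - 279)/3 = (-360*D*E - 279)/3 = (-279 - 360*D*E)/3 = -93 - 120*D*E)
1/(G(-51)*t(-553, k(17))) = 1/(((-51)²)*(-93 - 120*17*(-553))) = 1/(2601*(-93 + 1128120)) = (1/2601)/1128027 = (1/2601)*(1/1128027) = 1/2933998227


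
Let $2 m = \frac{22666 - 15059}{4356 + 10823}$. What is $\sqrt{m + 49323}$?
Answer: $\frac{\sqrt{45456710406278}}{30358} \approx 222.09$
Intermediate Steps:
$m = \frac{7607}{30358}$ ($m = \frac{\left(22666 - 15059\right) \frac{1}{4356 + 10823}}{2} = \frac{7607 \cdot \frac{1}{15179}}{2} = \frac{1}{2} \cdot \frac{7607}{15179} = \frac{7607}{30358} \approx 0.25058$)
$\sqrt{m + 49323} = \sqrt{\frac{7607}{30358} + 49323} = \sqrt{\frac{1497355241}{30358}} = \frac{\sqrt{45456710406278}}{30358}$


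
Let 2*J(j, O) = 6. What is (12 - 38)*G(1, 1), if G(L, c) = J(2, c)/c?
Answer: -78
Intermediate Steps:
J(j, O) = 3 (J(j, O) = (1/2)*6 = 3)
G(L, c) = 3/c
(12 - 38)*G(1, 1) = (12 - 38)*(3/1) = -78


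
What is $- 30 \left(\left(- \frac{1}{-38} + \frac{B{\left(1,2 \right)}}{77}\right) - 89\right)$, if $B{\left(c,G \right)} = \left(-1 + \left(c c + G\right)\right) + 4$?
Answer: $\frac{3901635}{1463} \approx 2666.9$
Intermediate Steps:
$B{\left(c,G \right)} = 3 + G + c^{2}$ ($B{\left(c,G \right)} = \left(-1 + \left(c^{2} + G\right)\right) + 4 = \left(-1 + \left(G + c^{2}\right)\right) + 4 = \left(-1 + G + c^{2}\right) + 4 = 3 + G + c^{2}$)
$- 30 \left(\left(- \frac{1}{-38} + \frac{B{\left(1,2 \right)}}{77}\right) - 89\right) = - 30 \left(\left(- \frac{1}{-38} + \frac{3 + 2 + 1^{2}}{77}\right) - 89\right) = - 30 \left(\left(\left(-1\right) \left(- \frac{1}{38}\right) + \left(3 + 2 + 1\right) \frac{1}{77}\right) - 89\right) = - 30 \left(\left(\frac{1}{38} + 6 \cdot \frac{1}{77}\right) - 89\right) = - 30 \left(\left(\frac{1}{38} + \frac{6}{77}\right) - 89\right) = - 30 \left(\frac{305}{2926} - 89\right) = \left(-30\right) \left(- \frac{260109}{2926}\right) = \frac{3901635}{1463}$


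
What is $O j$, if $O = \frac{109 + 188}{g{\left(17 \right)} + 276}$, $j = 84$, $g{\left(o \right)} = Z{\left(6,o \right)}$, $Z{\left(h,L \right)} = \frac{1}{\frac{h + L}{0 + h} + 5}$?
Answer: $\frac{24486}{271} \approx 90.354$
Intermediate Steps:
$Z{\left(h,L \right)} = \frac{1}{5 + \frac{L + h}{h}}$ ($Z{\left(h,L \right)} = \frac{1}{\frac{L + h}{h} + 5} = \frac{1}{5 + \frac{L + h}{h}}$)
$g{\left(o \right)} = \frac{6}{36 + o}$ ($g{\left(o \right)} = \frac{6}{o + 6 \cdot 6} = \frac{6}{o + 36} = \frac{6}{36 + o}$)
$O = \frac{583}{542}$ ($O = \frac{109 + 188}{\frac{6}{36 + 17} + 276} = \frac{297}{\frac{6}{53} + 276} = \frac{297}{\frac{14634}{53}} = 297 \cdot \frac{53}{14634} = \frac{583}{542} \approx 1.0756$)
$O j = \frac{583}{542} \cdot 84 = \frac{24486}{271}$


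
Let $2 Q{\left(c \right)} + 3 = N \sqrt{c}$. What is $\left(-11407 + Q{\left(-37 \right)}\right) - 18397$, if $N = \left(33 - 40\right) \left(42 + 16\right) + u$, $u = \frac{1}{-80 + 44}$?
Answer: $- \frac{59611}{2} - \frac{14617 i \sqrt{37}}{72} \approx -29806.0 - 1234.9 i$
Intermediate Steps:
$u = - \frac{1}{36}$ ($u = \frac{1}{-36} = - \frac{1}{36} \approx -0.027778$)
$N = - \frac{14617}{36}$ ($N = \left(33 - 40\right) \left(42 + 16\right) - \frac{1}{36} = \left(-7\right) 58 - \frac{1}{36} = -406 - \frac{1}{36} = - \frac{14617}{36} \approx -406.03$)
$Q{\left(c \right)} = - \frac{3}{2} - \frac{14617 \sqrt{c}}{72}$ ($Q{\left(c \right)} = - \frac{3}{2} + \frac{\left(- \frac{14617}{36}\right) \sqrt{c}}{2} = - \frac{3}{2} - \frac{14617 \sqrt{c}}{72}$)
$\left(-11407 + Q{\left(-37 \right)}\right) - 18397 = \left(-11407 - \left(\frac{3}{2} + \frac{14617 \sqrt{-37}}{72}\right)\right) - 18397 = \left(-11407 - \left(\frac{3}{2} + \frac{14617 i \sqrt{37}}{72}\right)\right) - 18397 = \left(- \frac{22817}{2} - \frac{14617 i \sqrt{37}}{72}\right) - 18397 = - \frac{59611}{2} - \frac{14617 i \sqrt{37}}{72}$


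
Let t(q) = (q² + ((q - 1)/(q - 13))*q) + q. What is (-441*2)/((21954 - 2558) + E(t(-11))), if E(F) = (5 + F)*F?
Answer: -3528/123355 ≈ -0.028600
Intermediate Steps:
t(q) = q + q² + q*(-1 + q)/(-13 + q) (t(q) = (q² + ((-1 + q)/(-13 + q))*q) + q = (q² + q*(-1 + q)/(-13 + q)) + q = q + q² + q*(-1 + q)/(-13 + q))
E(F) = F*(5 + F)
(-441*2)/((21954 - 2558) + E(t(-11))) = (-441*2)/((21954 - 2558) + (-11*(-14 + (-11)² - 11*(-11))/(-13 - 11))*(5 - 11*(-14 + (-11)² - 11*(-11))/(-13 - 11))) = -882/(19396 + (-11*(-14 + 121 + 121)/(-24))*(5 - 11*(-14 + 121 + 121)/(-24))) = -882/(19396 + (-11*(-1/24)*228)*(5 - 11*(-1/24)*228)) = -882/(19396 + 209*(5 + 209/2)/2) = -882/(19396 + (209/2)*(219/2)) = -882/(19396 + 45771/4) = -882/123355/4 = -882*4/123355 = -3528/123355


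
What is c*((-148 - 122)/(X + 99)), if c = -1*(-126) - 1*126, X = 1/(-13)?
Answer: 0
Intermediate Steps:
X = -1/13 ≈ -0.076923
c = 0 (c = 126 - 126 = 0)
c*((-148 - 122)/(X + 99)) = 0*((-148 - 122)/(-1/13 + 99)) = 0*(-270/1286/13) = 0*(-270*13/1286) = 0*(-1755/643) = 0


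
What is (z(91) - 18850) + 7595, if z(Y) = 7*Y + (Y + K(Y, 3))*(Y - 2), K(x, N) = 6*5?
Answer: 151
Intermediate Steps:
K(x, N) = 30
z(Y) = 7*Y + (-2 + Y)*(30 + Y) (z(Y) = 7*Y + (Y + 30)*(Y - 2) = 7*Y + (30 + Y)*(-2 + Y) = 7*Y + (-2 + Y)*(30 + Y))
(z(91) - 18850) + 7595 = ((-60 + 91² + 35*91) - 18850) + 7595 = ((-60 + 8281 + 3185) - 18850) + 7595 = (11406 - 18850) + 7595 = -7444 + 7595 = 151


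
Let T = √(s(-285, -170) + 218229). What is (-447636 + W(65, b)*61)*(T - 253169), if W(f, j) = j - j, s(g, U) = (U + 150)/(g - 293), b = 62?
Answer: 113327558484 - 447636*√63068191/17 ≈ 1.1312e+11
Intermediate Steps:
s(g, U) = (150 + U)/(-293 + g)
W(f, j) = 0
T = √63068191/17 (T = √((150 - 170)/(-293 - 285) + 218229) = √(-20/(-578) + 218229) = √(-1/578*(-20) + 218229) = √(10/289 + 218229) = √(63068191/289) = √63068191/17 ≈ 467.15)
(-447636 + W(65, b)*61)*(T - 253169) = (-447636 + 0*61)*(√63068191/17 - 253169) = (-447636 + 0)*(-253169 + √63068191/17) = -447636*(-253169 + √63068191/17) = 113327558484 - 447636*√63068191/17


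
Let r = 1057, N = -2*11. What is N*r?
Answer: -23254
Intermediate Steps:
N = -22
N*r = -22*1057 = -23254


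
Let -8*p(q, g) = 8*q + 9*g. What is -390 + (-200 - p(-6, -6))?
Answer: -2411/4 ≈ -602.75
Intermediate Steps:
p(q, g) = -q - 9*g/8 (p(q, g) = -(8*q + 9*g)/8 = -q - 9*g/8)
-390 + (-200 - p(-6, -6)) = -390 + (-200 - (-1*(-6) - 9/8*(-6))) = -390 + (-200 - (6 + 27/4)) = -390 + (-200 - 1*51/4) = -390 + (-200 - 51/4) = -390 - 851/4 = -2411/4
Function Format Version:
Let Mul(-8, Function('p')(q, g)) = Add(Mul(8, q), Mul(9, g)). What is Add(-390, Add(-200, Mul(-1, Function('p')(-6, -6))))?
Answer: Rational(-2411, 4) ≈ -602.75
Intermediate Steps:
Function('p')(q, g) = Add(Mul(-1, q), Mul(Rational(-9, 8), g)) (Function('p')(q, g) = Mul(Rational(-1, 8), Add(Mul(8, q), Mul(9, g))) = Add(Mul(-1, q), Mul(Rational(-9, 8), g)))
Add(-390, Add(-200, Mul(-1, Function('p')(-6, -6)))) = Add(-390, Add(-200, Mul(-1, Add(Mul(-1, -6), Mul(Rational(-9, 8), -6))))) = Add(-390, Add(-200, Mul(-1, Add(6, Rational(27, 4))))) = Add(-390, Add(-200, Mul(-1, Rational(51, 4)))) = Add(-390, Add(-200, Rational(-51, 4))) = Add(-390, Rational(-851, 4)) = Rational(-2411, 4)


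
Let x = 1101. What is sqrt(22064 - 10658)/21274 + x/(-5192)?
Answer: -1101/5192 + sqrt(11406)/21274 ≈ -0.20704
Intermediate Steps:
sqrt(22064 - 10658)/21274 + x/(-5192) = sqrt(22064 - 10658)/21274 + 1101/(-5192) = sqrt(11406)*(1/21274) + 1101*(-1/5192) = sqrt(11406)/21274 - 1101/5192 = -1101/5192 + sqrt(11406)/21274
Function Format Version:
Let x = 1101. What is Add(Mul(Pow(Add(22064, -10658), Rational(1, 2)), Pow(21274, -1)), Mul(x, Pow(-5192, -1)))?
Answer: Add(Rational(-1101, 5192), Mul(Rational(1, 21274), Pow(11406, Rational(1, 2)))) ≈ -0.20704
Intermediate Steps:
Add(Mul(Pow(Add(22064, -10658), Rational(1, 2)), Pow(21274, -1)), Mul(x, Pow(-5192, -1))) = Add(Mul(Pow(Add(22064, -10658), Rational(1, 2)), Pow(21274, -1)), Mul(1101, Pow(-5192, -1))) = Add(Mul(Pow(11406, Rational(1, 2)), Rational(1, 21274)), Mul(1101, Rational(-1, 5192))) = Add(Mul(Rational(1, 21274), Pow(11406, Rational(1, 2))), Rational(-1101, 5192)) = Add(Rational(-1101, 5192), Mul(Rational(1, 21274), Pow(11406, Rational(1, 2))))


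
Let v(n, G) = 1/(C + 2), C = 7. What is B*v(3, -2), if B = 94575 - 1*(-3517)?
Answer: 98092/9 ≈ 10899.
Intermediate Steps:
v(n, G) = ⅑ (v(n, G) = 1/(7 + 2) = 1/9 = ⅑)
B = 98092 (B = 94575 + 3517 = 98092)
B*v(3, -2) = 98092*(⅑) = 98092/9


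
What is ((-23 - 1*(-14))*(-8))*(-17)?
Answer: -1224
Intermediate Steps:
((-23 - 1*(-14))*(-8))*(-17) = ((-23 + 14)*(-8))*(-17) = -9*(-8)*(-17) = 72*(-17) = -1224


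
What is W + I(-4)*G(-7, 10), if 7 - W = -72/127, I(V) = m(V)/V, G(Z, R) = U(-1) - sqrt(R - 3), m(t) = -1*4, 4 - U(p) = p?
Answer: 1596/127 - sqrt(7) ≈ 9.9212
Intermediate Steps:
U(p) = 4 - p
m(t) = -4
G(Z, R) = 5 - sqrt(-3 + R) (G(Z, R) = (4 - 1*(-1)) - sqrt(R - 3) = (4 + 1) - sqrt(-3 + R) = 5 - sqrt(-3 + R))
I(V) = -4/V
W = 961/127 (W = 7 - (-72)/127 = 7 - 1*(-72/127) = 7 + 72/127 = 961/127 ≈ 7.5669)
W + I(-4)*G(-7, 10) = 961/127 + (-4/(-4))*(5 - sqrt(-3 + 10)) = 961/127 + (-4*(-1/4))*(5 - sqrt(7)) = 961/127 + 1*(5 - sqrt(7)) = 961/127 + (5 - sqrt(7)) = 1596/127 - sqrt(7)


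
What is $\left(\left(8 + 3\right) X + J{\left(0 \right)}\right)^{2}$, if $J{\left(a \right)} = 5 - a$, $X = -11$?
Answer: $13456$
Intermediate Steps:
$\left(\left(8 + 3\right) X + J{\left(0 \right)}\right)^{2} = \left(\left(8 + 3\right) \left(-11\right) + \left(5 - 0\right)\right)^{2} = \left(11 \left(-11\right) + \left(5 + 0\right)\right)^{2} = \left(-121 + 5\right)^{2} = \left(-116\right)^{2} = 13456$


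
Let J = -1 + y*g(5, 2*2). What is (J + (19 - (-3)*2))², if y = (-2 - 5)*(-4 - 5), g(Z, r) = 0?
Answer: 576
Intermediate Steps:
y = 63 (y = -7*(-9) = 63)
J = -1 (J = -1 + 63*0 = -1 + 0 = -1)
(J + (19 - (-3)*2))² = (-1 + (19 - (-3)*2))² = (-1 + (19 - 1*(-6)))² = (-1 + (19 + 6))² = (-1 + 25)² = 24² = 576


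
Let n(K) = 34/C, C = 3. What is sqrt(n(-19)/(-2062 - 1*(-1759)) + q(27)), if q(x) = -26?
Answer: 2*I*sqrt(597617)/303 ≈ 5.1027*I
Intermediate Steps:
n(K) = 34/3
sqrt(n(-19)/(-2062 - 1*(-1759)) + q(27)) = sqrt(34/(3*(-2062 - 1*(-1759))) - 26) = sqrt(34/(3*(-2062 + 1759)) - 26) = sqrt((34/3)/(-303) - 26) = sqrt((34/3)*(-1/303) - 26) = sqrt(-34/909 - 26) = sqrt(-23668/909) = 2*I*sqrt(597617)/303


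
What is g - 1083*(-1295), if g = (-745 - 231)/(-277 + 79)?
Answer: 138846503/99 ≈ 1.4025e+6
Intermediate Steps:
g = 488/99 (g = -976/(-198) = -976*(-1/198) = 488/99 ≈ 4.9293)
g - 1083*(-1295) = 488/99 - 1083*(-1295) = 488/99 + 1402485 = 138846503/99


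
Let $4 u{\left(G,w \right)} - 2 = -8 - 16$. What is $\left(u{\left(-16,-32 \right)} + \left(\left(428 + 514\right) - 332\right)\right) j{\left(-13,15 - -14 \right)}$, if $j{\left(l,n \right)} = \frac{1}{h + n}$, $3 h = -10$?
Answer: $\frac{3627}{154} \approx 23.552$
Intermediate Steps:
$h = - \frac{10}{3}$ ($h = \frac{1}{3} \left(-10\right) = - \frac{10}{3} \approx -3.3333$)
$j{\left(l,n \right)} = \frac{1}{- \frac{10}{3} + n}$
$u{\left(G,w \right)} = - \frac{11}{2}$ ($u{\left(G,w \right)} = \frac{1}{2} + \frac{-8 - 16}{4} = \frac{1}{2} + \frac{1}{4} \left(-24\right) = \frac{1}{2} - 6 = - \frac{11}{2}$)
$\left(u{\left(-16,-32 \right)} + \left(\left(428 + 514\right) - 332\right)\right) j{\left(-13,15 - -14 \right)} = \left(- \frac{11}{2} + \left(\left(428 + 514\right) - 332\right)\right) \frac{3}{-10 + 3 \left(15 - -14\right)} = \left(- \frac{11}{2} + \left(942 - 332\right)\right) \frac{3}{-10 + 3 \left(15 + 14\right)} = \left(- \frac{11}{2} + 610\right) \frac{3}{-10 + 3 \cdot 29} = \frac{1209 \frac{3}{-10 + 87}}{2} = \frac{1209 \cdot \frac{3}{77}}{2} = \frac{1209 \cdot 3 \cdot \frac{1}{77}}{2} = \frac{1209}{2} \cdot \frac{3}{77} = \frac{3627}{154}$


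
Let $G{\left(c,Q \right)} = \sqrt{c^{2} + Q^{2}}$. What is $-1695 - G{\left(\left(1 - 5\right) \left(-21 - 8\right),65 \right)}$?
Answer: $-1695 - \sqrt{17681} \approx -1828.0$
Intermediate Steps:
$G{\left(c,Q \right)} = \sqrt{Q^{2} + c^{2}}$
$-1695 - G{\left(\left(1 - 5\right) \left(-21 - 8\right),65 \right)} = -1695 - \sqrt{65^{2} + \left(\left(1 - 5\right) \left(-21 - 8\right)\right)^{2}} = -1695 - \sqrt{4225 + \left(\left(-4\right) \left(-29\right)\right)^{2}} = -1695 - \sqrt{4225 + 116^{2}} = -1695 - \sqrt{4225 + 13456} = -1695 - \sqrt{17681}$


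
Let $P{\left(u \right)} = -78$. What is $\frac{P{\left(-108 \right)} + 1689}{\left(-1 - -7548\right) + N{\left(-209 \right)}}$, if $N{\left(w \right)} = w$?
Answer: $\frac{537}{2446} \approx 0.21954$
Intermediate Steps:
$\frac{P{\left(-108 \right)} + 1689}{\left(-1 - -7548\right) + N{\left(-209 \right)}} = \frac{-78 + 1689}{\left(-1 - -7548\right) - 209} = \frac{1611}{\left(-1 + 7548\right) - 209} = \frac{1611}{7547 - 209} = \frac{1611}{7338} = 1611 \cdot \frac{1}{7338} = \frac{537}{2446}$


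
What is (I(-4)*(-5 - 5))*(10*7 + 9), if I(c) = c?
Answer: 3160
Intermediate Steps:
(I(-4)*(-5 - 5))*(10*7 + 9) = (-4*(-5 - 5))*(10*7 + 9) = (-4*(-10))*(70 + 9) = 40*79 = 3160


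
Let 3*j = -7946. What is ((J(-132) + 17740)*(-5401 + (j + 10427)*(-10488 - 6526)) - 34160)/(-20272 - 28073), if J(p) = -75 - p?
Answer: 7066083484201/145035 ≈ 4.8720e+7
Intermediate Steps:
j = -7946/3 (j = (⅓)*(-7946) = -7946/3 ≈ -2648.7)
((J(-132) + 17740)*(-5401 + (j + 10427)*(-10488 - 6526)) - 34160)/(-20272 - 28073) = (((-75 - 1*(-132)) + 17740)*(-5401 + (-7946/3 + 10427)*(-10488 - 6526)) - 34160)/(-20272 - 28073) = (((-75 + 132) + 17740)*(-5401 + (23335/3)*(-17014)) - 34160)/(-48345) = ((57 + 17740)*(-5401 - 397021690/3) - 34160)*(-1/48345) = (17797*(-397037893/3) - 34160)*(-1/48345) = (-7066083381721/3 - 34160)*(-1/48345) = -7066083484201/3*(-1/48345) = 7066083484201/145035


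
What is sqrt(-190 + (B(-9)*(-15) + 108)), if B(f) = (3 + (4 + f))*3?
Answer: 2*sqrt(2) ≈ 2.8284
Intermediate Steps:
B(f) = 21 + 3*f (B(f) = (7 + f)*3 = 21 + 3*f)
sqrt(-190 + (B(-9)*(-15) + 108)) = sqrt(-190 + ((21 + 3*(-9))*(-15) + 108)) = sqrt(-190 + ((21 - 27)*(-15) + 108)) = sqrt(-190 + (-6*(-15) + 108)) = sqrt(-190 + (90 + 108)) = sqrt(-190 + 198) = sqrt(8) = 2*sqrt(2)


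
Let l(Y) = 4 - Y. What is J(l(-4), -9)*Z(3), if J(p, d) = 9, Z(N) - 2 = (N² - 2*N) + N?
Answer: 72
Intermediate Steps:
Z(N) = 2 + N² - N (Z(N) = 2 + ((N² - 2*N) + N) = 2 + (N² - N) = 2 + N² - N)
J(l(-4), -9)*Z(3) = 9*(2 + 3² - 1*3) = 9*(2 + 9 - 3) = 9*8 = 72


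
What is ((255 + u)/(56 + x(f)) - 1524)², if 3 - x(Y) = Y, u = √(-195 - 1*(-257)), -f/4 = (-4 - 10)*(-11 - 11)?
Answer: (1967229 - √62)²/1666681 ≈ 2.3220e+6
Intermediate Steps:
f = -1232 (f = -4*(-4 - 10)*(-11 - 11) = -(-56)*(-22) = -4*308 = -1232)
u = √62 (u = √(-195 + 257) = √62 ≈ 7.8740)
x(Y) = 3 - Y
((255 + u)/(56 + x(f)) - 1524)² = ((255 + √62)/(56 + (3 - 1*(-1232))) - 1524)² = ((255 + √62)/(56 + (3 + 1232)) - 1524)² = ((255 + √62)/(56 + 1235) - 1524)² = ((255 + √62)/1291 - 1524)² = ((255 + √62)*(1/1291) - 1524)² = ((255/1291 + √62/1291) - 1524)² = (-1967229/1291 + √62/1291)²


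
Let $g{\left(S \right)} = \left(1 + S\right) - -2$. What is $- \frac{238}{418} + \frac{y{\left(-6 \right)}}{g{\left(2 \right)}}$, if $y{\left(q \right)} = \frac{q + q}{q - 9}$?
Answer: $- \frac{2139}{5225} \approx -0.40938$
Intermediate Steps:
$y{\left(q \right)} = \frac{2 q}{-9 + q}$
$g{\left(S \right)} = 3 + S$ ($g{\left(S \right)} = \left(1 + S\right) + 2 = 3 + S$)
$- \frac{238}{418} + \frac{y{\left(-6 \right)}}{g{\left(2 \right)}} = - \frac{238}{418} + \frac{2 \left(-6\right) \frac{1}{-9 - 6}}{3 + 2} = \left(-238\right) \frac{1}{418} + \frac{2 \left(-6\right) \frac{1}{-15}}{5} = - \frac{119}{209} + 2 \left(-6\right) \left(- \frac{1}{15}\right) \frac{1}{5} = - \frac{119}{209} + \frac{4}{5} \cdot \frac{1}{5} = - \frac{119}{209} + \frac{4}{25} = - \frac{2139}{5225}$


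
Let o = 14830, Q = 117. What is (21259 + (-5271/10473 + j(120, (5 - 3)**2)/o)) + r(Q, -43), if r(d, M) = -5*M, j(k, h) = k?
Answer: 111171619783/5177153 ≈ 21474.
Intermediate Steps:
(21259 + (-5271/10473 + j(120, (5 - 3)**2)/o)) + r(Q, -43) = (21259 + (-5271/10473 + 120/14830)) - 5*(-43) = (21259 + (-5271*1/10473 + 120*(1/14830))) + 215 = (21259 + (-1757/3491 + 12/1483)) + 215 = (21259 - 2563739/5177153) + 215 = 110058531888/5177153 + 215 = 111171619783/5177153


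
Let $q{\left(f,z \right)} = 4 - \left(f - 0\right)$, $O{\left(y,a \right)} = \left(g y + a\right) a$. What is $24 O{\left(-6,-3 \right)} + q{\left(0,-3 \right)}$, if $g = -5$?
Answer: $-1940$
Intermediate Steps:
$O{\left(y,a \right)} = a \left(a - 5 y\right)$ ($O{\left(y,a \right)} = \left(- 5 y + a\right) a = \left(a - 5 y\right) a = a \left(a - 5 y\right)$)
$q{\left(f,z \right)} = 4 - f$ ($q{\left(f,z \right)} = 4 - \left(f + 0\right) = 4 - f$)
$24 O{\left(-6,-3 \right)} + q{\left(0,-3 \right)} = 24 \left(- 3 \left(-3 - -30\right)\right) + \left(4 - 0\right) = 24 \left(- 3 \left(-3 + 30\right)\right) + \left(4 + 0\right) = 24 \left(\left(-3\right) 27\right) + 4 = 24 \left(-81\right) + 4 = -1944 + 4 = -1940$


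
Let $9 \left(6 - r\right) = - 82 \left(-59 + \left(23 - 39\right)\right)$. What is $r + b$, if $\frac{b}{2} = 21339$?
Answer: $\frac{126002}{3} \approx 42001.0$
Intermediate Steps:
$b = 42678$ ($b = 2 \cdot 21339 = 42678$)
$r = - \frac{2032}{3}$ ($r = 6 - \frac{\left(-82\right) \left(-59 + \left(23 - 39\right)\right)}{9} = 6 - \frac{\left(-82\right) \left(-59 - 16\right)}{9} = 6 - \frac{\left(-82\right) \left(-75\right)}{9} = 6 - \frac{2050}{3} = - \frac{2032}{3} \approx -677.33$)
$r + b = - \frac{2032}{3} + 42678 = \frac{126002}{3}$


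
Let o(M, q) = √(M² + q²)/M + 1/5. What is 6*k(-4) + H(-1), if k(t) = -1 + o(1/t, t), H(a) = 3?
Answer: -9/5 - 6*√257 ≈ -97.987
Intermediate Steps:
o(M, q) = ⅕ + √(M² + q²)/M (o(M, q) = √(M² + q²)/M + 1*(⅕) = √(M² + q²)/M + ⅕ = ⅕ + √(M² + q²)/M)
k(t) = -1 + t*(√(t⁻² + t²) + 1/(5*t)) (k(t) = -1 + (√((1/t)² + t²) + 1/(5*t))/(1/t) = -1 + t*(√(t⁻² + t²) + 1/(5*t)))
6*k(-4) + H(-1) = 6*(-⅘ - 4*√((-4)⁻² + (-4)²)) + 3 = 6*(-⅘ - 4*√(1/16 + 16)) + 3 = 6*(-⅘ - √257) + 3 = (-24/5 - 6*√257) + 3 = -9/5 - 6*√257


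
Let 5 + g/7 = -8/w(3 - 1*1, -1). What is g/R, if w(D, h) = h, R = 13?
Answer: 21/13 ≈ 1.6154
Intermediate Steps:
g = 21 (g = -35 + 7*(-8/(-1)) = -35 + 7*(-8*(-1)) = -35 + 7*8 = -35 + 56 = 21)
g/R = 21/13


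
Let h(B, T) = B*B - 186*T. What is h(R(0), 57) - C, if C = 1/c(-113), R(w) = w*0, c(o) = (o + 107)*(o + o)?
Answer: -14376313/1356 ≈ -10602.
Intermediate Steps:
c(o) = 2*o*(107 + o) (c(o) = (107 + o)*(2*o) = 2*o*(107 + o))
R(w) = 0
h(B, T) = B² - 186*T
C = 1/1356 (C = 1/(2*(-113)*(107 - 113)) = 1/(2*(-113)*(-6)) = 1/1356 ≈ 0.00073746)
h(R(0), 57) - C = (0² - 186*57) - 1*1/1356 = (0 - 10602) - 1/1356 = -10602 - 1/1356 = -14376313/1356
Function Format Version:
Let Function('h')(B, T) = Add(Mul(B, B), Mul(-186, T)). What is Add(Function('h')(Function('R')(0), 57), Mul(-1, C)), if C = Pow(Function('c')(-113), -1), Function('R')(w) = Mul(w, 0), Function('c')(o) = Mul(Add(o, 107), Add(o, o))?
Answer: Rational(-14376313, 1356) ≈ -10602.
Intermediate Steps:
Function('c')(o) = Mul(2, o, Add(107, o)) (Function('c')(o) = Mul(Add(107, o), Mul(2, o)) = Mul(2, o, Add(107, o)))
Function('R')(w) = 0
Function('h')(B, T) = Add(Pow(B, 2), Mul(-186, T))
C = Rational(1, 1356) (C = Pow(Mul(2, -113, Add(107, -113)), -1) = Pow(Mul(2, -113, -6), -1) = Pow(1356, -1) = Rational(1, 1356) ≈ 0.00073746)
Add(Function('h')(Function('R')(0), 57), Mul(-1, C)) = Add(Add(Pow(0, 2), Mul(-186, 57)), Mul(-1, Rational(1, 1356))) = Add(Add(0, -10602), Rational(-1, 1356)) = Add(-10602, Rational(-1, 1356)) = Rational(-14376313, 1356)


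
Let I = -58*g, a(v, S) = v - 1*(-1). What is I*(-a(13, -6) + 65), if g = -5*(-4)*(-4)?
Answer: 236640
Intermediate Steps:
g = -80 (g = 20*(-4) = -80)
a(v, S) = 1 + v (a(v, S) = v + 1 = 1 + v)
I = 4640 (I = -58*(-80) = 4640)
I*(-a(13, -6) + 65) = 4640*(-(1 + 13) + 65) = 4640*(-1*14 + 65) = 4640*(-14 + 65) = 4640*51 = 236640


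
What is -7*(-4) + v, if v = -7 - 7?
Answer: 14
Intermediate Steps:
v = -14
-7*(-4) + v = -7*(-4) - 14 = 28 - 14 = 14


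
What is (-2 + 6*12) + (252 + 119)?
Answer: 441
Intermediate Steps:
(-2 + 6*12) + (252 + 119) = (-2 + 72) + 371 = 70 + 371 = 441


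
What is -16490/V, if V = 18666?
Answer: -485/549 ≈ -0.88342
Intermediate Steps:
-16490/V = -16490/18666 = -16490*1/18666 = -485/549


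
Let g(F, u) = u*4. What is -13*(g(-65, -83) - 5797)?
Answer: 79677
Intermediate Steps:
g(F, u) = 4*u
-13*(g(-65, -83) - 5797) = -13*(4*(-83) - 5797) = -13*(-332 - 5797) = -13*(-6129) = 79677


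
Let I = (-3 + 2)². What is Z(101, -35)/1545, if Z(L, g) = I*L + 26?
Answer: 127/1545 ≈ 0.082201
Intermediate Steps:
I = 1 (I = (-1)² = 1)
Z(L, g) = 26 + L (Z(L, g) = 1*L + 26 = L + 26 = 26 + L)
Z(101, -35)/1545 = (26 + 101)/1545 = 127*(1/1545) = 127/1545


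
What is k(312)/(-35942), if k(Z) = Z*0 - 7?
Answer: 7/35942 ≈ 0.00019476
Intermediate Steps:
k(Z) = -7 (k(Z) = 0 - 7 = -7)
k(312)/(-35942) = -7/(-35942) = -7*(-1/35942) = 7/35942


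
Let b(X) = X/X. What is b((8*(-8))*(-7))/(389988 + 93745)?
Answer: 1/483733 ≈ 2.0673e-6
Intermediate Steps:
b(X) = 1
b((8*(-8))*(-7))/(389988 + 93745) = 1/(389988 + 93745) = 1/483733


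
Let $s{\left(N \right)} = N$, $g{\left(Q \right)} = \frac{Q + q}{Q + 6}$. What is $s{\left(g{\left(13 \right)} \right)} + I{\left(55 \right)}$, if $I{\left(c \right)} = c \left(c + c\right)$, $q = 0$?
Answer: $\frac{114963}{19} \approx 6050.7$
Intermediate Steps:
$I{\left(c \right)} = 2 c^{2}$ ($I{\left(c \right)} = c 2 c = 2 c^{2}$)
$g{\left(Q \right)} = \frac{Q}{6 + Q}$ ($g{\left(Q \right)} = \frac{Q + 0}{Q + 6} = \frac{Q}{6 + Q}$)
$s{\left(g{\left(13 \right)} \right)} + I{\left(55 \right)} = \frac{13}{6 + 13} + 2 \cdot 55^{2} = \frac{13}{19} + 2 \cdot 3025 = 13 \cdot \frac{1}{19} + 6050 = \frac{13}{19} + 6050 = \frac{114963}{19}$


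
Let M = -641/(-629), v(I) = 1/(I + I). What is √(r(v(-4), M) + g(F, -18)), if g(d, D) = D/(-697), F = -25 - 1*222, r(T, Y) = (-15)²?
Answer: 3*√12146619/697 ≈ 15.001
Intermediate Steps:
v(I) = 1/(2*I)
M = 641/629 (M = -641*(-1/629) = 641/629 ≈ 1.0191)
r(T, Y) = 225
F = -247 (F = -25 - 222 = -247)
g(d, D) = -D/697 (g(d, D) = D*(-1/697) = -D/697)
√(r(v(-4), M) + g(F, -18)) = √(225 - 1/697*(-18)) = √(225 + 18/697) = √(156843/697) = 3*√12146619/697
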